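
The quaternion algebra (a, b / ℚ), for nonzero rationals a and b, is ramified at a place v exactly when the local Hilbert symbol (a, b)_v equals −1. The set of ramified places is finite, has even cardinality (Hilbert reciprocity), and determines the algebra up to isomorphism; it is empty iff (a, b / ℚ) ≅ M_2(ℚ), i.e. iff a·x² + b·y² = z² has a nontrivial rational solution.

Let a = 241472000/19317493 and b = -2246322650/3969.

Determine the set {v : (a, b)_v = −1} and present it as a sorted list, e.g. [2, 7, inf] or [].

Mod squares: a ≡ 10010, b ≡ -26. Check v ∈ {∞, 2, 3, 5, 7, 11, 13, 23, 53}.
v=5: a=5^3·(≡2), b=5^2·(≡1) mod 5; (2|5)=-1, (1|5)=+1; (−1)^{3·2·2}·(-1)^2·(+1)^3 = +1.
v=11: a=11^1·(≡6), b=11^2·(≡8) mod 11; (6|11)=-1, (8|11)=-1; (−1)^{1·2·5}·(-1)^2·(-1)^1 = -1.
v=53: a=53^-2·(≡47), b=53^0·(≡2) mod 53; (47|53)=+1, (2|53)=-1; (−1)^{-2·0·26}·(+1)^0·(-1)^-2 = +1.
v=3: a=3^0·(≡2), b=3^-4·(≡1) mod 3; (2|3)=-1, (1|3)=+1; (−1)^{0·-4·1}·(-1)^-4·(+1)^0 = +1.
v=23: a=23^-2·(≡21), b=23^0·(≡5) mod 23; (21|23)=-1, (5|23)=-1; (−1)^{-2·0·11}·(-1)^0·(-1)^-2 = +1.
v=7: a=7^3·(≡4), b=7^-2·(≡4) mod 7; (4|7)=+1, (4|7)=+1; (−1)^{3·-2·3}·(+1)^-2·(+1)^3 = +1.
v=2: v_2(a)=9, v_2(b)=1; units ≡ 5, 3 (mod 8); ε·ε+αω+βω = 0·1+9·1+1·1 ≡ 0  ⇒  (a,b)_2 = +1.
v=∞: 10010 > 0 and -26 < 0  ⇒  (a,b)_∞ = +1.
v=13: a=13^-1·(≡9), b=13^5·(≡2) mod 13; (9|13)=+1, (2|13)=-1; (−1)^{-1·5·6}·(+1)^5·(-1)^-1 = -1.
|Ram(10010, -26)| = 2, even; anisotropic at {11, 13}.

[11, 13]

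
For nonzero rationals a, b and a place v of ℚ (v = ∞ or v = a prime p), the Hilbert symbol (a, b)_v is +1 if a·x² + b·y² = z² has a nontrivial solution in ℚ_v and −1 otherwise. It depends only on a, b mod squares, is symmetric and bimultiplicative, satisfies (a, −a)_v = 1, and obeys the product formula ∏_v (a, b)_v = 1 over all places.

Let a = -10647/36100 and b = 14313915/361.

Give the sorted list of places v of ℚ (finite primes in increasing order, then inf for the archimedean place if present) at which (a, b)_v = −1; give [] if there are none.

[3, 5, 7, 17]

(a, b) ≡ (-7, 19635) mod (ℚ^×)²; places V = {2, 3, 5, 7, 11, 13, 17, 19, ∞}.
(a,b)_19: α=-2, u≡10; β=-2, v≡18 (mod 19); (10|19)=-1, (18|19)=-1; sign (−1)^0·-1^-2·-1^-2 = +1.
(a,b)_2: α=-2, β=0; u≡1, v≡3 (mod 8); ε(u)ε(v)=0·1, αω(v)=-2·1, βω(u)=0·0; sum ≡ 0  ⇒  +1.
(a,b)_3: α=2, u≡2; β=7, v≡2 (mod 3); (2|3)=-1, (2|3)=-1; sign (−1)^0·-1^7·-1^2 = -1.
(a,b)_∞: sgn(-7)=−, sgn(19635)=+, so +1.
(a,b)_17: α=0, u≡7; β=1, v≡9 (mod 17); (7|17)=-1, (9|17)=+1; sign (−1)^0·-1^1·+1^0 = -1.
(a,b)_13: α=2, u≡11; β=0, v≡7 (mod 13); (11|13)=-1, (7|13)=-1; sign (−1)^0·-1^0·-1^2 = +1.
(a,b)_5: α=-2, u≡2; β=1, v≡3 (mod 5); (2|5)=-1, (3|5)=-1; sign (−1)^0·-1^1·-1^-2 = -1.
(a,b)_7: α=1, u≡5; β=1, v≡3 (mod 7); (5|7)=-1, (3|7)=-1; sign (−1)^1·-1^1·-1^1 = -1.
(a,b)_11: α=0, u≡5; β=1, v≡1 (mod 11); (5|11)=+1, (1|11)=+1; sign (−1)^0·+1^1·+1^0 = +1.
Ram(-7, 19635) = {3, 5, 7, 17}; no ℚ_3-point on the conic.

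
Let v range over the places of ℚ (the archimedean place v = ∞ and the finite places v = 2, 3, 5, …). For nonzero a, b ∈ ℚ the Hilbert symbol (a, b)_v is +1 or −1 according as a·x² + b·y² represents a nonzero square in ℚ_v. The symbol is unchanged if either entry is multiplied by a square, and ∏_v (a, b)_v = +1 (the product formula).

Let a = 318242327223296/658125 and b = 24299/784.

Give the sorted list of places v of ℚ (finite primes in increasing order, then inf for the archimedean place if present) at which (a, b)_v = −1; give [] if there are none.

[2, 11, 13, 17, 23, 41]

(a, b) ≡ (208403, 11) mod (ℚ^×)²; places V = {2, 3, 5, 7, 11, 13, 17, 23, 37, 41, 47, ∞}.
(a,b)_47: α=0, u≡22; β=2, v≡40 (mod 47); (22|47)=-1, (40|47)=-1; sign (−1)^0·-1^2·-1^0 = +1.
(a,b)_∞: sgn(208403)=+, sgn(11)=+, so +1.
(a,b)_2: α=10, β=-4; u≡3, v≡3 (mod 8); ε(u)ε(v)=1·1, αω(v)=10·1, βω(u)=-4·1; sum ≡ 1  ⇒  -1.
(a,b)_23: α=1, u≡17; β=0, v≡17 (mod 23); (17|23)=-1, (17|23)=-1; sign (−1)^0·-1^0·-1^1 = -1.
(a,b)_17: α=3, u≡9; β=0, v≡3 (mod 17); (9|17)=+1, (3|17)=-1; sign (−1)^0·+1^0·-1^3 = -1.
(a,b)_5: α=-4, u≡2; β=0, v≡1 (mod 5); (2|5)=-1, (1|5)=+1; sign (−1)^0·-1^0·+1^-4 = +1.
(a,b)_37: α=2, u≡15; β=0, v≡25 (mod 37); (15|37)=-1, (25|37)=+1; sign (−1)^0·-1^0·+1^2 = +1.
(a,b)_13: α=-1, u≡7; β=0, v≡7 (mod 13); (7|13)=-1, (7|13)=-1; sign (−1)^0·-1^0·-1^-1 = -1.
(a,b)_41: α=1, u≡8; β=0, v≡30 (mod 41); (8|41)=+1, (30|41)=-1; sign (−1)^0·+1^0·-1^1 = -1.
(a,b)_11: α=0, u≡6; β=1, v≡3 (mod 11); (6|11)=-1, (3|11)=+1; sign (−1)^0·-1^1·+1^0 = -1.
(a,b)_3: α=-4, u≡2; β=0, v≡2 (mod 3); (2|3)=-1, (2|3)=-1; sign (−1)^0·-1^0·-1^-4 = +1.
(a,b)_7: α=2, u≡5; β=-2, v≡1 (mod 7); (5|7)=-1, (1|7)=+1; sign (−1)^0·-1^-2·+1^2 = +1.
(208403, 11 / ℚ) ramifies at {2, 11, 13, 17, 23, 41}: a division algebra.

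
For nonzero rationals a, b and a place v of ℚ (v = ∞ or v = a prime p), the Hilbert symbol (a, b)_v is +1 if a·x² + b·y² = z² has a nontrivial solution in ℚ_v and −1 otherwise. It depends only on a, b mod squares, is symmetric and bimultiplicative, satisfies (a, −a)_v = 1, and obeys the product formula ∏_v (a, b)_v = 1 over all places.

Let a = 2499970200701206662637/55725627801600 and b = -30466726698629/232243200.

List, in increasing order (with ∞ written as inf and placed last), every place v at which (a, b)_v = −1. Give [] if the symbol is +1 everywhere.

(a, b) ≡ (13, -1547) mod (ℚ^×)²; places V = {2, 3, 5, 7, 13, 17, ∞}.
(a,b)_∞: sgn(13)=+, sgn(-1547)=−, so +1.
(a,b)_3: α=-12, u≡1; β=-4, v≡1 (mod 3); (1|3)=+1, (1|3)=+1; sign (−1)^0·+1^-4·+1^-12 = +1.
(a,b)_5: α=-2, u≡3; β=-2, v≡2 (mod 5); (3|5)=-1, (2|5)=-1; sign (−1)^0·-1^-2·-1^-2 = +1.
(a,b)_13: α=17, u≡1; β=11, v≡5 (mod 13); (1|13)=+1, (5|13)=-1; sign (−1)^0·+1^11·-1^17 = -1.
(a,b)_7: α=0, u≡5; β=-1, v≡3 (mod 7); (5|7)=-1, (3|7)=-1; sign (−1)^0·-1^-1·-1^0 = -1.
(a,b)_17: α=2, u≡8; β=1, v≡11 (mod 17); (8|17)=+1, (11|17)=-1; sign (−1)^0·+1^1·-1^2 = +1.
(a,b)_2: α=-22, β=-14; u≡5, v≡5 (mod 8); ε(u)ε(v)=0·0, αω(v)=-22·1, βω(u)=-14·1; sum ≡ 0  ⇒  +1.
|Ram(13, -1547)| = 2, even; anisotropic at {7, 13}.

[7, 13]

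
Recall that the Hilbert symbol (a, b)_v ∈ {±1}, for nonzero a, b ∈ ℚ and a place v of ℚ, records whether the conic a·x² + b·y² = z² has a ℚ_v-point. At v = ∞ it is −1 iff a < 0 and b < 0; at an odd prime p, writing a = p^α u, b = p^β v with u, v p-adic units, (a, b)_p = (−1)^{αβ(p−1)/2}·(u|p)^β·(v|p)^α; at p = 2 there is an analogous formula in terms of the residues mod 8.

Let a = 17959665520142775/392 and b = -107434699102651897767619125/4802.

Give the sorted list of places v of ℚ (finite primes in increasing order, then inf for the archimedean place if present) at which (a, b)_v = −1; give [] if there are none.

[5, 17]

Mod squares: a ≡ 4862, b ≡ -35530. Check v ∈ {∞, 2, 3, 5, 7, 11, 13, 17, 19}.
v=5: a=5^2·(≡3), b=5^3·(≡1) mod 5; (3|5)=-1, (1|5)=+1; (−1)^{2·3·2}·(-1)^3·(+1)^2 = -1.
v=17: a=17^5·(≡10), b=17^9·(≡9) mod 17; (10|17)=-1, (9|17)=+1; (−1)^{5·9·8}·(-1)^9·(+1)^5 = -1.
v=7: a=7^-2·(≡2), b=7^-4·(≡2) mod 7; (2|7)=+1, (2|7)=+1; (−1)^{-2·-4·3}·(+1)^-4·(+1)^-2 = +1.
v=13: a=13^1·(≡4), b=13^0·(≡3) mod 13; (4|13)=+1, (3|13)=+1; (−1)^{1·0·6}·(+1)^0·(+1)^1 = +1.
v=∞: 4862 > 0 and -35530 < 0  ⇒  (a,b)_∞ = +1.
v=2: v_2(a)=-3, v_2(b)=-1; units ≡ 7, 3 (mod 8); ε·ε+αω+βω = 1·1+-3·1+-1·0 ≡ 0  ⇒  (a,b)_2 = +1.
v=11: a=11^3·(≡10), b=11^5·(≡4) mod 11; (10|11)=-1, (4|11)=+1; (−1)^{3·5·5}·(-1)^5·(+1)^3 = +1.
v=19: a=19^2·(≡5), b=19^3·(≡5) mod 19; (5|19)=+1, (5|19)=+1; (−1)^{2·3·9}·(+1)^3·(+1)^2 = +1.
v=3: a=3^4·(≡2), b=3^8·(≡2) mod 3; (2|3)=-1, (2|3)=-1; (−1)^{4·8·1}·(-1)^8·(-1)^4 = +1.
Ram(4862, -35530) = {5, 17}; no ℚ_5-point on the conic.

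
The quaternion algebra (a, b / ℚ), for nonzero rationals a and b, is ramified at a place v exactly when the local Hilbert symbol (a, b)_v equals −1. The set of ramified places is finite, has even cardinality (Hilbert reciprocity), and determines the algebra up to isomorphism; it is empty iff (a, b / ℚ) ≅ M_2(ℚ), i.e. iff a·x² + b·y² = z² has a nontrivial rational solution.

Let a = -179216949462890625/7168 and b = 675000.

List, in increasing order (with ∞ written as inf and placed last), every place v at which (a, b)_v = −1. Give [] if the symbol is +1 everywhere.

[5, 11]

(a, b) ≡ (-15015, 30) mod (ℚ^×)²; places V = {2, 3, 5, 7, 11, 13, ∞}.
(a,b)_2: α=-10, β=3; u≡1, v≡7 (mod 8); ε(u)ε(v)=0·1, αω(v)=-10·0, βω(u)=3·0; sum ≡ 0  ⇒  +1.
(a,b)_13: α=3, u≡8; β=0, v≡1 (mod 13); (8|13)=-1, (1|13)=+1; sign (−1)^0·-1^0·+1^3 = +1.
(a,b)_5: α=15, u≡3; β=5, v≡1 (mod 5); (3|5)=-1, (1|5)=+1; sign (−1)^0·-1^5·+1^15 = -1.
(a,b)_11: α=1, u≡2; β=0, v≡7 (mod 11); (2|11)=-1, (7|11)=-1; sign (−1)^0·-1^0·-1^1 = -1.
(a,b)_3: α=5, u≡2; β=3, v≡1 (mod 3); (2|3)=-1, (1|3)=+1; sign (−1)^1·-1^3·+1^5 = +1.
(a,b)_7: α=-1, u≡4; β=0, v≡4 (mod 7); (4|7)=+1, (4|7)=+1; sign (−1)^0·+1^0·+1^-1 = +1.
(a,b)_∞: sgn(-15015)=−, sgn(30)=+, so +1.
Ram(-15015, 30) = {5, 11}; no ℚ_5-point on the conic.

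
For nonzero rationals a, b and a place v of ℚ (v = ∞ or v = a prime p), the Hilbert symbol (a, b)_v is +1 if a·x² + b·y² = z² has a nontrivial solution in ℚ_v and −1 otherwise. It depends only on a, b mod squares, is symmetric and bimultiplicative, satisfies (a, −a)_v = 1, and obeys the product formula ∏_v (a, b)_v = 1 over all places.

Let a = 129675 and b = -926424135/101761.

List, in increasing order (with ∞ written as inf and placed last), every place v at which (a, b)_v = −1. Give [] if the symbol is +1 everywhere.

[3, 5, 7, 13]

(a, b) ≡ (5187, -25935) mod (ℚ^×)²; places V = {2, 3, 5, 7, 11, 13, 19, 29, ∞}.
(a,b)_5: α=2, u≡2; β=1, v≡3 (mod 5); (2|5)=-1, (3|5)=-1; sign (−1)^0·-1^1·-1^2 = -1.
(a,b)_2: α=0, β=0; u≡3, v≡1 (mod 8); ε(u)ε(v)=1·0, αω(v)=0·0, βω(u)=0·1; sum ≡ 0  ⇒  +1.
(a,b)_7: α=1, u≡3; β=3, v≡6 (mod 7); (3|7)=-1, (6|7)=-1; sign (−1)^1·-1^3·-1^1 = -1.
(a,b)_∞: sgn(5187)=+, sgn(-25935)=−, so +1.
(a,b)_3: α=1, u≡1; β=7, v≡1 (mod 3); (1|3)=+1, (1|3)=+1; sign (−1)^1·+1^7·+1^1 = -1.
(a,b)_19: α=1, u≡4; β=1, v≡18 (mod 19); (4|19)=+1, (18|19)=-1; sign (−1)^1·+1^1·-1^1 = +1.
(a,b)_13: α=1, u≡4; β=1, v≡7 (mod 13); (4|13)=+1, (7|13)=-1; sign (−1)^0·+1^1·-1^1 = -1.
(a,b)_29: α=0, u≡16; β=-2, v≡1 (mod 29); (16|29)=+1, (1|29)=+1; sign (−1)^0·+1^-2·+1^0 = +1.
(a,b)_11: α=0, u≡7; β=-2, v≡9 (mod 11); (7|11)=-1, (9|11)=+1; sign (−1)^0·-1^-2·+1^0 = +1.
|Ram(5187, -25935)| = 4, even; anisotropic at {3, 5, 7, 13}.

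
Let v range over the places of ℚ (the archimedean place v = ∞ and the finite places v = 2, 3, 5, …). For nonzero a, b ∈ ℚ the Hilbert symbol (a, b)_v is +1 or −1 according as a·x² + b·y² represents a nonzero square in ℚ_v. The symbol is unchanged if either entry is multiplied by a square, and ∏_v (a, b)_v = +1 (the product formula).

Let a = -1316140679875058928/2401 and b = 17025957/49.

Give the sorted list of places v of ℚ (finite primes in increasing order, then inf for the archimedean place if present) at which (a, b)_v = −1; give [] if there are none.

Mod squares: a ≡ -3567, b ≡ 210197. Check v ∈ {∞, 2, 3, 7, 11, 13, 19, 23, 29, 37, 41}.
v=37: a=37^2·(≡17), b=37^1·(≡24) mod 37; (17|37)=-1, (24|37)=-1; (−1)^{2·1·18}·(-1)^1·(-1)^2 = -1.
v=29: a=29^1·(≡28), b=29^0·(≡13) mod 29; (28|29)=+1, (13|29)=+1; (−1)^{1·0·14}·(+1)^0·(+1)^1 = +1.
v=41: a=41^1·(≡1), b=41^0·(≡32) mod 41; (1|41)=+1, (32|41)=+1; (−1)^{1·0·20}·(+1)^0·(+1)^1 = +1.
v=11: a=11^2·(≡7), b=11^0·(≡5) mod 11; (7|11)=-1, (5|11)=+1; (−1)^{2·0·5}·(-1)^0·(+1)^2 = +1.
v=3: a=3^7·(≡2), b=3^4·(≡2) mod 3; (2|3)=-1, (2|3)=-1; (−1)^{7·4·1}·(-1)^4·(-1)^7 = -1.
v=19: a=19^2·(≡11), b=19^1·(≡4) mod 19; (11|19)=+1, (4|19)=+1; (−1)^{2·1·9}·(+1)^1·(+1)^2 = +1.
v=13: a=13^0·(≡5), b=13^1·(≡3) mod 13; (5|13)=-1, (3|13)=+1; (−1)^{0·1·6}·(-1)^1·(+1)^0 = -1.
v=23: a=23^2·(≡14), b=23^1·(≡9) mod 23; (14|23)=-1, (9|23)=+1; (−1)^{2·1·11}·(-1)^1·(+1)^2 = -1.
v=2: v_2(a)=4, v_2(b)=0; units ≡ 1, 5 (mod 8); ε·ε+αω+βω = 0·0+4·1+0·0 ≡ 0  ⇒  (a,b)_2 = +1.
v=∞: -3567 < 0 and 210197 > 0  ⇒  (a,b)_∞ = +1.
v=7: a=7^-4·(≡5), b=7^-2·(≡4) mod 7; (5|7)=-1, (4|7)=+1; (−1)^{-4·-2·3}·(-1)^-2·(+1)^-4 = +1.
|Ram(-3567, 210197)| = 4, even; anisotropic at {3, 13, 23, 37}.

[3, 13, 23, 37]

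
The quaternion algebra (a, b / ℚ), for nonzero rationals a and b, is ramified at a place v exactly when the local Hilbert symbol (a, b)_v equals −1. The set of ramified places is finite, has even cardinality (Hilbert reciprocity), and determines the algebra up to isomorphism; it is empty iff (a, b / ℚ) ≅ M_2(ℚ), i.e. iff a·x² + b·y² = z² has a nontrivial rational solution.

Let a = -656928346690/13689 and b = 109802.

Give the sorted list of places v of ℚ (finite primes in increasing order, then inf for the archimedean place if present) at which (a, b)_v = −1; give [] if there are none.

[2, 5, 29, 31]

(a, b) ≡ (-46690, 109802) mod (ℚ^×)²; places V = {2, 3, 5, 7, 11, 13, 23, 29, 31, ∞}.
(a,b)_2: α=1, β=1; u≡7, v≡5 (mod 8); ε(u)ε(v)=1·0, αω(v)=1·1, βω(u)=1·0; sum ≡ 1  ⇒  -1.
(a,b)_5: α=1, u≡3; β=0, v≡2 (mod 5); (3|5)=-1, (2|5)=-1; sign (−1)^0·-1^0·-1^1 = -1.
(a,b)_23: α=1, u≡17; β=1, v≡13 (mod 23); (17|23)=-1, (13|23)=+1; sign (−1)^1·-1^1·+1^1 = +1.
(a,b)_∞: sgn(-46690)=−, sgn(109802)=+, so +1.
(a,b)_13: α=-2, u≡7; β=0, v≡4 (mod 13); (7|13)=-1, (4|13)=+1; sign (−1)^0·-1^0·+1^-2 = +1.
(a,b)_11: α=4, u≡4; β=1, v≡5 (mod 11); (4|11)=+1, (5|11)=+1; sign (−1)^0·+1^1·+1^4 = +1.
(a,b)_31: α=2, u≡29; β=1, v≡8 (mod 31); (29|31)=-1, (8|31)=+1; sign (−1)^0·-1^1·+1^2 = -1.
(a,b)_3: α=-4, u≡2; β=0, v≡2 (mod 3); (2|3)=-1, (2|3)=-1; sign (−1)^0·-1^0·-1^-4 = +1.
(a,b)_7: α=1, u≡2; β=1, v≡6 (mod 7); (2|7)=+1, (6|7)=-1; sign (−1)^1·+1^1·-1^1 = +1.
(a,b)_29: α=1, u≡8; β=0, v≡8 (mod 29); (8|29)=-1, (8|29)=-1; sign (−1)^0·-1^0·-1^1 = -1.
Ram(-46690, 109802) = {2, 5, 29, 31}; no ℚ_2-point on the conic.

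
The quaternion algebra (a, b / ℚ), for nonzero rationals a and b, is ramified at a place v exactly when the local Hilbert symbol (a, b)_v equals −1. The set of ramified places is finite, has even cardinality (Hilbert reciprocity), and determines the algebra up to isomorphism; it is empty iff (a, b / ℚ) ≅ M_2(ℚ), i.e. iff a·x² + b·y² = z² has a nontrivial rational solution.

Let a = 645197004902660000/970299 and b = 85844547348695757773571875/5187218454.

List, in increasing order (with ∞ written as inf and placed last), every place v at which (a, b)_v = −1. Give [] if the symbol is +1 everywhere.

Mod squares: a ≡ 2926, b ≡ 7410. Check v ∈ {∞, 2, 3, 5, 7, 11, 13, 19, 23}.
v=23: a=23^4·(≡11), b=23^6·(≡9) mod 23; (11|23)=-1, (9|23)=+1; (−1)^{4·6·11}·(-1)^6·(+1)^4 = +1.
v=11: a=11^-3·(≡7), b=11^-4·(≡8) mod 11; (7|11)=-1, (8|11)=-1; (−1)^{-3·-4·5}·(-1)^-4·(-1)^-3 = -1.
v=2: v_2(a)=5, v_2(b)=-1; units ≡ 7, 1 (mod 8); ε·ε+αω+βω = 1·0+5·0+-1·0 ≡ 0  ⇒  (a,b)_2 = +1.
v=19: a=19^3·(≡15), b=19^5·(≡14) mod 19; (15|19)=-1, (14|19)=-1; (−1)^{3·5·9}·(-1)^5·(-1)^3 = -1.
v=7: a=7^5·(≡5), b=7^8·(≡1) mod 7; (5|7)=-1, (1|7)=+1; (−1)^{5·8·3}·(-1)^8·(+1)^5 = +1.
v=13: a=13^0·(≡10), b=13^1·(≡2) mod 13; (10|13)=+1, (2|13)=-1; (−1)^{0·1·6}·(+1)^1·(-1)^0 = +1.
v=5: a=5^4·(≡4), b=5^5·(≡2) mod 5; (4|5)=+1, (2|5)=-1; (−1)^{4·5·2}·(+1)^5·(-1)^4 = +1.
v=3: a=3^-6·(≡1), b=3^-11·(≡1) mod 3; (1|3)=+1, (1|3)=+1; (−1)^{-6·-11·1}·(+1)^-11·(+1)^-6 = +1.
v=∞: 2926 > 0 and 7410 > 0  ⇒  (a,b)_∞ = +1.
(2926, 7410 / ℚ) ramifies at {11, 19}: a division algebra.

[11, 19]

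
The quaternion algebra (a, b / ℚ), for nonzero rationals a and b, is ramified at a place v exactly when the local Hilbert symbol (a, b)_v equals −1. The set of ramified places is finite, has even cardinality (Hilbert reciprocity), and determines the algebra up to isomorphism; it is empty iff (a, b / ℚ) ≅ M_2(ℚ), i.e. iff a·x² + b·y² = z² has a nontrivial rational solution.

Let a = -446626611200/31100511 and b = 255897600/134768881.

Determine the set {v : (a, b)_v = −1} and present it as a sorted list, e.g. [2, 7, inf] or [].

Mod squares: a ≡ -3003, b ≡ 51. Check v ∈ {∞, 2, 3, 5, 7, 11, 13, 17, 19, 47}.
v=5: a=5^2·(≡2), b=5^2·(≡4) mod 5; (2|5)=-1, (4|5)=+1; (−1)^{2·2·2}·(-1)^2·(+1)^2 = +1.
v=3: a=3^-1·(≡1), b=3^1·(≡2) mod 3; (1|3)=+1, (2|3)=-1; (−1)^{-1·1·1}·(+1)^1·(-1)^-1 = +1.
v=∞: -3003 < 0 and 51 > 0  ⇒  (a,b)_∞ = +1.
v=13: a=13^-1·(≡4), b=13^-2·(≡12) mod 13; (4|13)=+1, (12|13)=+1; (−1)^{-1·-2·6}·(+1)^-2·(+1)^-1 = +1.
v=11: a=11^1·(≡10), b=11^0·(≡7) mod 11; (10|11)=-1, (7|11)=-1; (−1)^{1·0·5}·(-1)^0·(-1)^1 = -1.
v=47: a=47^-2·(≡41), b=47^-2·(≡28) mod 47; (41|47)=-1, (28|47)=+1; (−1)^{-2·-2·23}·(-1)^-2·(+1)^-2 = +1.
v=2: v_2(a)=14, v_2(b)=12; units ≡ 5, 3 (mod 8); ε·ε+αω+βω = 0·1+14·1+12·1 ≡ 0  ⇒  (a,b)_2 = +1.
v=17: a=17^2·(≡5), b=17^1·(≡12) mod 17; (5|17)=-1, (12|17)=-1; (−1)^{2·1·8}·(-1)^1·(-1)^2 = -1.
v=7: a=7^3·(≡5), b=7^2·(≡4) mod 7; (5|7)=-1, (4|7)=+1; (−1)^{3·2·3}·(-1)^2·(+1)^3 = +1.
v=19: a=19^-2·(≡10), b=19^-2·(≡10) mod 19; (10|19)=-1, (10|19)=-1; (−1)^{-2·-2·9}·(-1)^-2·(-1)^-2 = +1.
|Ram(-3003, 51)| = 2, even; anisotropic at {11, 17}.

[11, 17]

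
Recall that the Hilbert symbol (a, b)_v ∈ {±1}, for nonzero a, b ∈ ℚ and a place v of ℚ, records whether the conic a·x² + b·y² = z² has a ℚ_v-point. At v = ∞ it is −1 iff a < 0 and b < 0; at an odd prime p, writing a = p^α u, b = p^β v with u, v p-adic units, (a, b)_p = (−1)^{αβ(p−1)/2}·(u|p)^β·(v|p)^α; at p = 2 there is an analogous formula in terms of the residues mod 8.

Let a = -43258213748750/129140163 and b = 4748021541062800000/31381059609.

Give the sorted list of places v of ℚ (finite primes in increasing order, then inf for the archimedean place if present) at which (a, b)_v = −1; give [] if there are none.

Mod squares: a ≡ -14586, b ≡ 170170. Check v ∈ {∞, 2, 3, 5, 7, 11, 13, 17}.
v=3: a=3^-17·(≡1), b=3^-22·(≡1) mod 3; (1|3)=+1, (1|3)=+1; (−1)^{-17·-22·1}·(+1)^-22·(+1)^-17 = +1.
v=5: a=5^4·(≡4), b=5^5·(≡4) mod 5; (4|5)=+1, (4|5)=+1; (−1)^{4·5·2}·(+1)^5·(+1)^4 = +1.
v=7: a=7^6·(≡1), b=7^9·(≡6) mod 7; (1|7)=+1, (6|7)=-1; (−1)^{6·9·3}·(+1)^9·(-1)^6 = +1.
v=13: a=13^1·(≡3), b=13^1·(≡4) mod 13; (3|13)=+1, (4|13)=+1; (−1)^{1·1·6}·(+1)^1·(+1)^1 = +1.
v=∞: -14586 < 0 and 170170 > 0  ⇒  (a,b)_∞ = +1.
v=17: a=17^1·(≡13), b=17^1·(≡3) mod 17; (13|17)=+1, (3|17)=-1; (−1)^{1·1·8}·(+1)^1·(-1)^1 = -1.
v=2: v_2(a)=1, v_2(b)=7; units ≡ 3, 5 (mod 8); ε·ε+αω+βω = 1·0+1·1+7·1 ≡ 0  ⇒  (a,b)_2 = +1.
v=11: a=11^3·(≡3), b=11^3·(≡5) mod 11; (3|11)=+1, (5|11)=+1; (−1)^{3·3·5}·(+1)^3·(+1)^3 = -1.
(-14586, 170170 / ℚ) ramifies at {11, 17}: a division algebra.

[11, 17]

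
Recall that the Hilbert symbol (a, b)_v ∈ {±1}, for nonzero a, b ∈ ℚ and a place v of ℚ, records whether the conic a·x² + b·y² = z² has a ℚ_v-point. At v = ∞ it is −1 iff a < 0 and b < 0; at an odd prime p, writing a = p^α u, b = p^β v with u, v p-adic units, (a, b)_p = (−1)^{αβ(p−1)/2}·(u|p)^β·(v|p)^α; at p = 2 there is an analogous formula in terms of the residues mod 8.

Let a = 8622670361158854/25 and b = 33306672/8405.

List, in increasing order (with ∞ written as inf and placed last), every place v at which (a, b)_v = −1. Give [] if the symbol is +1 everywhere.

(a, b) ≡ (6006, 15) mod (ℚ^×)²; places V = {2, 3, 5, 7, 11, 13, 17, 19, 41, ∞}.
(a,b)_7: α=5, u≡4; β=4, v≡1 (mod 7); (4|7)=+1, (1|7)=+1; sign (−1)^0·+1^4·+1^5 = +1.
(a,b)_3: α=5, u≡1; β=1, v≡2 (mod 3); (1|3)=+1, (2|3)=-1; sign (−1)^1·+1^1·-1^5 = +1.
(a,b)_41: α=0, u≡4; β=-2, v≡7 (mod 41); (4|41)=+1, (7|41)=-1; sign (−1)^0·+1^-2·-1^0 = +1.
(a,b)_19: α=2, u≡14; β=0, v≡2 (mod 19); (14|19)=-1, (2|19)=-1; sign (−1)^0·-1^0·-1^2 = +1.
(a,b)_2: α=1, β=4; u≡3, v≡7 (mod 8); ε(u)ε(v)=1·1, αω(v)=1·0, βω(u)=4·1; sum ≡ 1  ⇒  -1.
(a,b)_5: α=-2, u≡4; β=-1, v≡2 (mod 5); (4|5)=+1, (2|5)=-1; sign (−1)^0·+1^-1·-1^-2 = +1.
(a,b)_17: α=0, u≡12; β=2, v≡8 (mod 17); (12|17)=-1, (8|17)=+1; sign (−1)^0·-1^2·+1^0 = +1.
(a,b)_∞: sgn(6006)=+, sgn(15)=+, so +1.
(a,b)_11: α=3, u≡7; β=0, v≡3 (mod 11); (7|11)=-1, (3|11)=+1; sign (−1)^0·-1^0·+1^3 = +1.
(a,b)_13: α=3, u≡6; β=0, v≡5 (mod 13); (6|13)=-1, (5|13)=-1; sign (−1)^0·-1^0·-1^3 = -1.
Ram(6006, 15) = {2, 13}; no ℚ_2-point on the conic.

[2, 13]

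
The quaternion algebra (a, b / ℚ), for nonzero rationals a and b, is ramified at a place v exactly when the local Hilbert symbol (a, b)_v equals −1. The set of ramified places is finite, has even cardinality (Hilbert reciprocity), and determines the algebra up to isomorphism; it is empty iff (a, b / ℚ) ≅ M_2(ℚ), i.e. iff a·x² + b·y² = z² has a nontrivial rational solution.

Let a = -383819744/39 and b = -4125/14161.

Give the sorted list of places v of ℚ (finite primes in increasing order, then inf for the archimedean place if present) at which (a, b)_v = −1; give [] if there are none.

(a, b) ≡ (-546, -165) mod (ℚ^×)²; places V = {2, 3, 5, 7, 11, 13, 17, ∞}.
(a,b)_7: α=3, u≡3; β=-2, v≡6 (mod 7); (3|7)=-1, (6|7)=-1; sign (−1)^0·-1^-2·-1^3 = -1.
(a,b)_∞: sgn(-546)=−, sgn(-165)=−, so -1.
(a,b)_5: α=0, u≡4; β=3, v≡2 (mod 5); (4|5)=+1, (2|5)=-1; sign (−1)^0·+1^3·-1^0 = +1.
(a,b)_11: α=2, u≡1; β=1, v≡8 (mod 11); (1|11)=+1, (8|11)=-1; sign (−1)^0·+1^1·-1^2 = +1.
(a,b)_17: α=2, u≡16; β=-2, v≡14 (mod 17); (16|17)=+1, (14|17)=-1; sign (−1)^0·+1^-2·-1^2 = +1.
(a,b)_3: α=-1, u≡1; β=1, v≡2 (mod 3); (1|3)=+1, (2|3)=-1; sign (−1)^1·+1^1·-1^-1 = +1.
(a,b)_13: α=-1, u≡10; β=0, v≡12 (mod 13); (10|13)=+1, (12|13)=+1; sign (−1)^0·+1^0·+1^-1 = +1.
(a,b)_2: α=5, β=0; u≡7, v≡3 (mod 8); ε(u)ε(v)=1·1, αω(v)=5·1, βω(u)=0·0; sum ≡ 0  ⇒  +1.
Ram(-546, -165) = {7, ∞}; no ℚ_7-point on the conic.

[7, inf]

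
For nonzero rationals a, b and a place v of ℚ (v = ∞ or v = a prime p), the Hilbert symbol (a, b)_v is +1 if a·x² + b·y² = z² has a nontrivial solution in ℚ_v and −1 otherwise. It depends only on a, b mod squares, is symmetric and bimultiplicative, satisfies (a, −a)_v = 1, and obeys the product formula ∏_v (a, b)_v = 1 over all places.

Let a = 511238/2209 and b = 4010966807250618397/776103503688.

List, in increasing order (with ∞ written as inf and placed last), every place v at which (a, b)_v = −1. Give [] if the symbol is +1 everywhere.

[7, 13]

Mod squares: a ≡ 182, b ≡ 26. Check v ∈ {∞, 2, 3, 7, 13, 41, 47, 53}.
v=41: a=41^0·(≡31), b=41^2·(≡34) mod 41; (31|41)=+1, (34|41)=-1; (−1)^{0·2·20}·(+1)^2·(-1)^0 = +1.
v=3: a=3^0·(≡2), b=3^-2·(≡2) mod 3; (2|3)=-1, (2|3)=-1; (−1)^{0·-2·1}·(-1)^-2·(-1)^0 = +1.
v=7: a=7^1·(≡6), b=7^2·(≡3) mod 7; (6|7)=-1, (3|7)=-1; (−1)^{1·2·3}·(-1)^2·(-1)^1 = -1.
v=2: v_2(a)=1, v_2(b)=-3; units ≡ 3, 5 (mod 8); ε·ε+αω+βω = 1·0+1·1+-3·1 ≡ 0  ⇒  (a,b)_2 = +1.
v=∞: 182 > 0 and 26 > 0  ⇒  (a,b)_∞ = +1.
v=47: a=47^-2·(≡19), b=47^-6·(≡39) mod 47; (19|47)=-1, (39|47)=-1; (−1)^{-2·-6·23}·(-1)^-6·(-1)^-2 = +1.
v=53: a=53^2·(≡8), b=53^6·(≡41) mod 53; (8|53)=-1, (41|53)=-1; (−1)^{2·6·26}·(-1)^6·(-1)^2 = +1.
v=13: a=13^1·(≡12), b=13^3·(≡11) mod 13; (12|13)=+1, (11|13)=-1; (−1)^{1·3·6}·(+1)^3·(-1)^1 = -1.
|Ram(182, 26)| = 2, even; anisotropic at {7, 13}.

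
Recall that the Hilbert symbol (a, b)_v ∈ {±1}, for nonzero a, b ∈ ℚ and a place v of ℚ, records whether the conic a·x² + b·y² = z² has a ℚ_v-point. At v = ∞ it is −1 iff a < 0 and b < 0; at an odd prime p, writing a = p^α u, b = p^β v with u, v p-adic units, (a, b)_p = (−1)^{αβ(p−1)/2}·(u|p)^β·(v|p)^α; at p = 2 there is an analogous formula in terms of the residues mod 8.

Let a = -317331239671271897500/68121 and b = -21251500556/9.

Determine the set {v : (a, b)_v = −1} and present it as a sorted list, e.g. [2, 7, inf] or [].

Mod squares: a ≡ -2431, b ≡ -899. Check v ∈ {∞, 2, 3, 5, 11, 13, 17, 23, 29, 31}.
v=2: v_2(a)=2, v_2(b)=2; units ≡ 1, 5 (mod 8); ε·ε+αω+βω = 0·0+2·1+2·0 ≡ 0  ⇒  (a,b)_2 = +1.
v=∞: -2431 < 0 and -899 < 0  ⇒  (a,b)_∞ = -1.
v=31: a=31^0·(≡5), b=31^1·(≡9) mod 31; (5|31)=+1, (9|31)=+1; (−1)^{0·1·15}·(+1)^1·(+1)^0 = +1.
v=3: a=3^-4·(≡2), b=3^-2·(≡1) mod 3; (2|3)=-1, (1|3)=+1; (−1)^{-4·-2·1}·(-1)^-2·(+1)^-4 = +1.
v=29: a=29^-2·(≡13), b=29^1·(≡10) mod 29; (13|29)=+1, (10|29)=-1; (−1)^{-2·1·14}·(+1)^1·(-1)^-2 = +1.
v=17: a=17^1·(≡3), b=17^2·(≡2) mod 17; (3|17)=-1, (2|17)=+1; (−1)^{1·2·8}·(-1)^2·(+1)^1 = +1.
v=5: a=5^4·(≡4), b=5^0·(≡1) mod 5; (4|5)=+1, (1|5)=+1; (−1)^{4·0·2}·(+1)^0·(+1)^4 = +1.
v=13: a=13^9·(≡8), b=13^2·(≡11) mod 13; (8|13)=-1, (11|13)=-1; (−1)^{9·2·6}·(-1)^2·(-1)^9 = -1.
v=23: a=23^2·(≡21), b=23^0·(≡5) mod 23; (21|23)=-1, (5|23)=-1; (−1)^{2·0·11}·(-1)^0·(-1)^2 = +1.
v=11: a=11^3·(≡10), b=11^2·(≡5) mod 11; (10|11)=-1, (5|11)=+1; (−1)^{3·2·5}·(-1)^2·(+1)^3 = +1.
Ram(-2431, -899) = {13, ∞}; no ℚ_13-point on the conic.

[13, inf]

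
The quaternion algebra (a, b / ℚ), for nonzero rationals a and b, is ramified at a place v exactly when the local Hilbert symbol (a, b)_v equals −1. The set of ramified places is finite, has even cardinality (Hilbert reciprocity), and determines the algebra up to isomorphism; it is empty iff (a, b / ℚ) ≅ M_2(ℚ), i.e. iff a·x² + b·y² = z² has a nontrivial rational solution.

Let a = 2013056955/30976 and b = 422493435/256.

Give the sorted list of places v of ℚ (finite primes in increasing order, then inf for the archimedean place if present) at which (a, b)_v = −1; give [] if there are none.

(a, b) ≡ (195, 3315) mod (ℚ^×)²; places V = {2, 3, 5, 7, 11, 13, 17, ∞}.
(a,b)_11: α=-2, u≡10; β=0, v≡4 (mod 11); (10|11)=-1, (4|11)=+1; sign (−1)^0·-1^0·+1^-2 = +1.
(a,b)_5: α=1, u≡1; β=1, v≡2 (mod 5); (1|5)=+1, (2|5)=-1; sign (−1)^0·+1^1·-1^1 = -1.
(a,b)_∞: sgn(195)=+, sgn(3315)=+, so +1.
(a,b)_17: α=2, u≡16; β=3, v≡9 (mod 17); (16|17)=+1, (9|17)=+1; sign (−1)^0·+1^3·+1^2 = +1.
(a,b)_13: α=1, u≡6; β=1, v≡6 (mod 13); (6|13)=-1, (6|13)=-1; sign (−1)^0·-1^1·-1^1 = +1.
(a,b)_3: α=7, u≡2; β=3, v≡1 (mod 3); (2|3)=-1, (1|3)=+1; sign (−1)^1·-1^3·+1^7 = +1.
(a,b)_7: α=2, u≡5; β=2, v≡4 (mod 7); (5|7)=-1, (4|7)=+1; sign (−1)^0·-1^2·+1^2 = +1.
(a,b)_2: α=-8, β=-8; u≡3, v≡3 (mod 8); ε(u)ε(v)=1·1, αω(v)=-8·1, βω(u)=-8·1; sum ≡ 1  ⇒  -1.
(195, 3315 / ℚ) ramifies at {2, 5}: a division algebra.

[2, 5]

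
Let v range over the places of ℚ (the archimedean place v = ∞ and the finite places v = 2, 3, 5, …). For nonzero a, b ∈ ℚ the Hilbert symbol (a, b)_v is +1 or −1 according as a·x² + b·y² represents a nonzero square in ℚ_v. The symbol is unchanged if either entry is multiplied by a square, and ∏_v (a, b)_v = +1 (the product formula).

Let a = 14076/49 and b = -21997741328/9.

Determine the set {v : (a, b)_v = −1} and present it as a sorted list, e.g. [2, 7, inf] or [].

[2, 17]

(a, b) ≡ (391, -17) mod (ℚ^×)²; places V = {2, 3, 7, 17, 23, ∞}.
(a,b)_∞: sgn(391)=+, sgn(-17)=−, so +1.
(a,b)_17: α=1, u≡11; β=3, v≡8 (mod 17); (11|17)=-1, (8|17)=+1; sign (−1)^0·-1^3·+1^1 = -1.
(a,b)_2: α=2, β=4; u≡7, v≡7 (mod 8); ε(u)ε(v)=1·1, αω(v)=2·0, βω(u)=4·0; sum ≡ 1  ⇒  -1.
(a,b)_3: α=2, u≡1; β=-2, v≡1 (mod 3); (1|3)=+1, (1|3)=+1; sign (−1)^0·+1^-2·+1^2 = +1.
(a,b)_23: α=1, u≡20; β=4, v≡16 (mod 23); (20|23)=-1, (16|23)=+1; sign (−1)^0·-1^4·+1^1 = +1.
(a,b)_7: α=-2, u≡6; β=0, v≡2 (mod 7); (6|7)=-1, (2|7)=+1; sign (−1)^0·-1^0·+1^-2 = +1.
Ram(391, -17) = {2, 17}; no ℚ_2-point on the conic.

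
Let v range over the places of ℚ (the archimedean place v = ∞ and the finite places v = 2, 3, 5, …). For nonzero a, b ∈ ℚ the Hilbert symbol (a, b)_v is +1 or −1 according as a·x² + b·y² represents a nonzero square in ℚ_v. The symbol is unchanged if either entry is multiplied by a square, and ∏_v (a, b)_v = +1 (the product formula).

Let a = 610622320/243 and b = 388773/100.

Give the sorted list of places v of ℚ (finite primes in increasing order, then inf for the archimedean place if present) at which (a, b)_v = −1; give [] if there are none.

[5, 17]

(a, b) ≡ (165, 357) mod (ℚ^×)²; places V = {2, 3, 5, 7, 11, 17, ∞}.
(a,b)_∞: sgn(165)=+, sgn(357)=+, so +1.
(a,b)_17: α=2, u≡7; β=1, v≡15 (mod 17); (7|17)=-1, (15|17)=+1; sign (−1)^0·-1^1·+1^2 = -1.
(a,b)_7: α=4, u≡2; β=1, v≡4 (mod 7); (2|7)=+1, (4|7)=+1; sign (−1)^0·+1^1·+1^4 = +1.
(a,b)_3: α=-5, u≡1; β=3, v≡2 (mod 3); (1|3)=+1, (2|3)=-1; sign (−1)^1·+1^3·-1^-5 = +1.
(a,b)_11: α=1, u≡5; β=2, v≡1 (mod 11); (5|11)=+1, (1|11)=+1; sign (−1)^0·+1^2·+1^1 = +1.
(a,b)_2: α=4, β=-2; u≡5, v≡5 (mod 8); ε(u)ε(v)=0·0, αω(v)=4·1, βω(u)=-2·1; sum ≡ 0  ⇒  +1.
(a,b)_5: α=1, u≡3; β=-2, v≡2 (mod 5); (3|5)=-1, (2|5)=-1; sign (−1)^0·-1^-2·-1^1 = -1.
Ram(165, 357) = {5, 17}; no ℚ_5-point on the conic.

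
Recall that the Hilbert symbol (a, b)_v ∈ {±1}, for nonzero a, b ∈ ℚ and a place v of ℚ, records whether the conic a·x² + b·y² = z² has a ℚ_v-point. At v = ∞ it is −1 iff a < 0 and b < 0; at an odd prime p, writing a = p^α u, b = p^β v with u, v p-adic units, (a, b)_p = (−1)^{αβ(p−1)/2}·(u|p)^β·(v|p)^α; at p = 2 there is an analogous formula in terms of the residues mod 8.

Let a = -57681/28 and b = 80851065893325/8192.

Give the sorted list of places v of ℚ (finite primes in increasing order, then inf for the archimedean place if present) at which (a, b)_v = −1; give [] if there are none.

[7, 29]

(a, b) ≡ (-44863, 26) mod (ℚ^×)²; places V = {2, 3, 5, 7, 13, 17, 29, ∞}.
(a,b)_5: α=0, u≡3; β=2, v≡4 (mod 5); (3|5)=-1, (4|5)=+1; sign (−1)^0·-1^2·+1^0 = +1.
(a,b)_∞: sgn(-44863)=−, sgn(26)=+, so +1.
(a,b)_3: α=2, u≡2; β=6, v≡2 (mod 3); (2|3)=-1, (2|3)=-1; sign (−1)^0·-1^6·-1^2 = +1.
(a,b)_29: α=1, u≡17; β=2, v≡10 (mod 29); (17|29)=-1, (10|29)=-1; sign (−1)^0·-1^2·-1^1 = -1.
(a,b)_13: α=1, u≡11; β=3, v≡5 (mod 13); (11|13)=-1, (5|13)=-1; sign (−1)^0·-1^3·-1^1 = +1.
(a,b)_7: α=-1, u≡5; β=4, v≡5 (mod 7); (5|7)=-1, (5|7)=-1; sign (−1)^0·-1^4·-1^-1 = -1.
(a,b)_2: α=-2, β=-13; u≡1, v≡5 (mod 8); ε(u)ε(v)=0·0, αω(v)=-2·1, βω(u)=-13·0; sum ≡ 0  ⇒  +1.
(a,b)_17: α=1, u≡13; β=0, v≡4 (mod 17); (13|17)=+1, (4|17)=+1; sign (−1)^0·+1^0·+1^1 = +1.
(-44863, 26 / ℚ) ramifies at {7, 29}: a division algebra.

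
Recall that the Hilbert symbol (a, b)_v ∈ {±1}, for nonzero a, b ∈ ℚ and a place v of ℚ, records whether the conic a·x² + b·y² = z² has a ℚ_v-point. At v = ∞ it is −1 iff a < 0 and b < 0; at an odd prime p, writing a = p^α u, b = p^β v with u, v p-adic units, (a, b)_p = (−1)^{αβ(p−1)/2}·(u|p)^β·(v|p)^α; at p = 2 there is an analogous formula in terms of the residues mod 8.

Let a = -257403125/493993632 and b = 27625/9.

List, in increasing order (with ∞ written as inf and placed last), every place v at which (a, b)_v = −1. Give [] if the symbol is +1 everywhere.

[5, 17]

(a, b) ≡ (-690, 1105) mod (ℚ^×)²; places V = {2, 3, 5, 7, 11, 13, 17, 23, 41, 43, ∞}.
(a,b)_23: α=-1, u≡2; β=0, v≡13 (mod 23); (2|23)=+1, (13|23)=+1; sign (−1)^0·+1^0·+1^-1 = +1.
(a,b)_41: α=2, u≡19; β=0, v≡40 (mod 41); (19|41)=-1, (40|41)=+1; sign (−1)^0·-1^0·+1^2 = +1.
(a,b)_13: α=0, u≡4; β=1, v≡5 (mod 13); (4|13)=+1, (5|13)=-1; sign (−1)^0·+1^1·-1^0 = +1.
(a,b)_7: α=2, u≡3; β=0, v≡5 (mod 7); (3|7)=-1, (5|7)=-1; sign (−1)^0·-1^0·-1^2 = +1.
(a,b)_43: α=-2, u≡23; β=0, v≡26 (mod 43); (23|43)=+1, (26|43)=-1; sign (−1)^0·+1^0·-1^-2 = +1.
(a,b)_3: α=-1, u≡1; β=-2, v≡1 (mod 3); (1|3)=+1, (1|3)=+1; sign (−1)^0·+1^-2·+1^-1 = +1.
(a,b)_5: α=5, u≡3; β=3, v≡4 (mod 5); (3|5)=-1, (4|5)=+1; sign (−1)^0·-1^3·+1^5 = -1.
(a,b)_∞: sgn(-690)=−, sgn(1105)=+, so +1.
(a,b)_2: α=-5, β=0; u≡7, v≡1 (mod 8); ε(u)ε(v)=1·0, αω(v)=-5·0, βω(u)=0·0; sum ≡ 0  ⇒  +1.
(a,b)_17: α=0, u≡5; β=1, v≡3 (mod 17); (5|17)=-1, (3|17)=-1; sign (−1)^0·-1^1·-1^0 = -1.
(a,b)_11: α=-2, u≡4; β=0, v≡9 (mod 11); (4|11)=+1, (9|11)=+1; sign (−1)^0·+1^0·+1^-2 = +1.
|Ram(-690, 1105)| = 2, even; anisotropic at {5, 17}.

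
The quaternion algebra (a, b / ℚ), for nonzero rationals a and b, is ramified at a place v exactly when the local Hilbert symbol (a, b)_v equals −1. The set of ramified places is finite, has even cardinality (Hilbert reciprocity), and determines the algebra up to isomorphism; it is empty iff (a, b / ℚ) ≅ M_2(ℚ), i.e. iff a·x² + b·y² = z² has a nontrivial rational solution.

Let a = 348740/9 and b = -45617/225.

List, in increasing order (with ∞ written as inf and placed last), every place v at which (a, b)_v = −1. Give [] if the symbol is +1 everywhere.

[5, 13, 29, 47]

Mod squares: a ≡ 87185, b ≡ -377. Check v ∈ {∞, 2, 3, 5, 7, 11, 13, 29, 47, 53}.
v=3: a=3^-2·(≡2), b=3^-2·(≡1) mod 3; (2|3)=-1, (1|3)=+1; (−1)^{-2·-2·1}·(-1)^-2·(+1)^-2 = +1.
v=5: a=5^1·(≡2), b=5^-2·(≡2) mod 5; (2|5)=-1, (2|5)=-1; (−1)^{1·-2·2}·(-1)^-2·(-1)^1 = -1.
v=53: a=53^1·(≡48), b=53^0·(≡42) mod 53; (48|53)=-1, (42|53)=+1; (−1)^{1·0·26}·(-1)^0·(+1)^1 = +1.
v=2: v_2(a)=2, v_2(b)=0; units ≡ 1, 7 (mod 8); ε·ε+αω+βω = 0·1+2·0+0·0 ≡ 0  ⇒  (a,b)_2 = +1.
v=13: a=13^0·(≡6), b=13^1·(≡10) mod 13; (6|13)=-1, (10|13)=+1; (−1)^{0·1·6}·(-1)^1·(+1)^0 = -1.
v=11: a=11^0·(≡2), b=11^2·(≡6) mod 11; (2|11)=-1, (6|11)=-1; (−1)^{0·2·5}·(-1)^2·(-1)^0 = +1.
v=∞: 87185 > 0 and -377 < 0  ⇒  (a,b)_∞ = +1.
v=29: a=29^0·(≡21), b=29^1·(≡1) mod 29; (21|29)=-1, (1|29)=+1; (−1)^{0·1·14}·(-1)^1·(+1)^0 = -1.
v=7: a=7^1·(≡4), b=7^0·(≡2) mod 7; (4|7)=+1, (2|7)=+1; (−1)^{1·0·3}·(+1)^0·(+1)^1 = +1.
v=47: a=47^1·(≡15), b=47^0·(≡45) mod 47; (15|47)=-1, (45|47)=-1; (−1)^{1·0·23}·(-1)^0·(-1)^1 = -1.
(87185, -377 / ℚ) ramifies at {5, 13, 29, 47}: a division algebra.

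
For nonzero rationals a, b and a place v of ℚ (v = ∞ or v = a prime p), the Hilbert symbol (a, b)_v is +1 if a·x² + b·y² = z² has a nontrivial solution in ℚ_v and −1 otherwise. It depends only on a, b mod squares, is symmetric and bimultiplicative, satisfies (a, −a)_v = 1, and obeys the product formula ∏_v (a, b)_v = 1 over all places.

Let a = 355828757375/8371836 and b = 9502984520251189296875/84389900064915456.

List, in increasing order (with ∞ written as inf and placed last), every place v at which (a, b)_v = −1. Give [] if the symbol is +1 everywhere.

[5, 11, 13, 29]

(a, b) ≡ (145145, 385) mod (ℚ^×)²; places V = {2, 3, 5, 7, 11, 13, 17, 29, 37, 47, ∞}.
(a,b)_2: α=-2, β=-30; u≡1, v≡1 (mod 8); ε(u)ε(v)=0·0, αω(v)=-2·0, βω(u)=-30·0; sum ≡ 0  ⇒  +1.
(a,b)_11: α=-1, u≡10; β=-3, v≡7 (mod 11); (10|11)=-1, (7|11)=-1; sign (−1)^1·-1^-3·-1^-1 = -1.
(a,b)_13: α=1, u≡2; β=2, v≡2 (mod 13); (2|13)=-1, (2|13)=-1; sign (−1)^0·-1^2·-1^1 = -1.
(a,b)_3: α=-8, u≡2; β=-10, v≡1 (mod 3); (2|3)=-1, (1|3)=+1; sign (−1)^0·-1^-10·+1^-8 = +1.
(a,b)_37: α=0, u≡15; β=2, v≡18 (mod 37); (15|37)=-1, (18|37)=-1; sign (−1)^0·-1^2·-1^0 = +1.
(a,b)_7: α=3, u≡2; β=7, v≡5 (mod 7); (2|7)=+1, (5|7)=-1; sign (−1)^1·+1^7·-1^3 = +1.
(a,b)_47: α=2, u≡37; β=2, v≡28 (mod 47); (37|47)=+1, (28|47)=+1; sign (−1)^0·+1^2·+1^2 = +1.
(a,b)_17: α=2, u≡13; β=2, v≡6 (mod 17); (13|17)=+1, (6|17)=-1; sign (−1)^0·+1^2·-1^2 = +1.
(a,b)_29: α=-1, u≡3; β=0, v≡17 (mod 29); (3|29)=-1, (17|29)=-1; sign (−1)^0·-1^0·-1^-1 = -1.
(a,b)_5: α=3, u≡4; β=7, v≡3 (mod 5); (4|5)=+1, (3|5)=-1; sign (−1)^0·+1^7·-1^3 = -1.
(a,b)_∞: sgn(145145)=+, sgn(385)=+, so +1.
Ram(145145, 385) = {5, 11, 13, 29}; no ℚ_5-point on the conic.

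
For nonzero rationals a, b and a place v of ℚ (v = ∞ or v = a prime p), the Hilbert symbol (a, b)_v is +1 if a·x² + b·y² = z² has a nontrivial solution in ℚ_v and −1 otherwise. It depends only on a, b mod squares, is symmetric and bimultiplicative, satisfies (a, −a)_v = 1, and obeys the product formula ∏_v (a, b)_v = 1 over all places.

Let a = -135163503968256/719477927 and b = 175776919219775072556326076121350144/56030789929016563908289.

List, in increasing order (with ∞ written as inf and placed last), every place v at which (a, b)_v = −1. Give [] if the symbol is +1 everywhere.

Mod squares: a ≡ -23, b ≡ 29. Check v ∈ {∞, 2, 3, 7, 17, 23, 29, 47}.
v=7: a=7^-2·(≡3), b=7^-6·(≡2) mod 7; (3|7)=-1, (2|7)=+1; (−1)^{-2·-6·3}·(-1)^-6·(+1)^-2 = +1.
v=2: v_2(a)=18, v_2(b)=48; units ≡ 1, 5 (mod 8); ε·ε+αω+βω = 0·0+18·1+48·0 ≡ 0  ⇒  (a,b)_2 = +1.
v=3: a=3^6·(≡1), b=3^16·(≡2) mod 3; (1|3)=+1, (2|3)=-1; (−1)^{6·16·1}·(+1)^16·(-1)^6 = +1.
v=17: a=17^-2·(≡3), b=17^-4·(≡12) mod 17; (3|17)=-1, (12|17)=-1; (−1)^{-2·-4·8}·(-1)^-4·(-1)^-2 = +1.
v=29: a=29^4·(≡9), b=29^9·(≡6) mod 29; (9|29)=+1, (6|29)=+1; (−1)^{4·9·14}·(+1)^9·(+1)^4 = +1.
v=23: a=23^-1·(≡11), b=23^-2·(≡12) mod 23; (11|23)=-1, (12|23)=+1; (−1)^{-1·-2·11}·(-1)^-2·(+1)^-1 = +1.
v=∞: -23 < 0 and 29 > 0  ⇒  (a,b)_∞ = +1.
v=47: a=47^-2·(≡1), b=47^-6·(≡20) mod 47; (1|47)=+1, (20|47)=-1; (−1)^{-2·-6·23}·(+1)^-6·(-1)^-2 = +1.
Ram(a, b) = ∅: the form -23·x² + 29·y² − z² is isotropic over every ℚ_v, so by Hasse–Minkowski it is isotropic over ℚ.

[]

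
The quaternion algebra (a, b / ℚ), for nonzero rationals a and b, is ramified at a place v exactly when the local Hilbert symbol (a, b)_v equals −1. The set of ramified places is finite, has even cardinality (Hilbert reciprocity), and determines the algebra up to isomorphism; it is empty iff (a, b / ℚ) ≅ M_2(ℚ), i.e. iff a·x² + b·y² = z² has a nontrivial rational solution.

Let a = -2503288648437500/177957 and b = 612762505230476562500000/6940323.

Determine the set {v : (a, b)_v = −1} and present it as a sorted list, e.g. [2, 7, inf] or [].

Mod squares: a ≡ -12155, b ≡ 7854. Check v ∈ {∞, 2, 3, 5, 7, 11, 13, 17}.
v=11: a=11^3·(≡6), b=11^5·(≡10) mod 11; (6|11)=-1, (10|11)=-1; (−1)^{3·5·5}·(-1)^5·(-1)^3 = -1.
v=7: a=7^2·(≡1), b=7^3·(≡1) mod 7; (1|7)=+1, (1|7)=+1; (−1)^{2·3·3}·(+1)^3·(+1)^2 = +1.
v=13: a=13^-3·(≡4), b=13^-4·(≡8) mod 13; (4|13)=+1, (8|13)=-1; (−1)^{-3·-4·6}·(+1)^-4·(-1)^-3 = -1.
v=3: a=3^-4·(≡1), b=3^-5·(≡2) mod 3; (1|3)=+1, (2|3)=-1; (−1)^{-4·-5·1}·(+1)^-5·(-1)^-4 = +1.
v=∞: -12155 < 0 and 7854 > 0  ⇒  (a,b)_∞ = +1.
v=17: a=17^3·(≡4), b=17^5·(≡3) mod 17; (4|17)=+1, (3|17)=-1; (−1)^{3·5·8}·(+1)^5·(-1)^3 = -1.
v=5: a=5^9·(≡1), b=5^12·(≡4) mod 5; (1|5)=+1, (4|5)=+1; (−1)^{9·12·2}·(+1)^12·(+1)^9 = +1.
v=2: v_2(a)=2, v_2(b)=5; units ≡ 5, 7 (mod 8); ε·ε+αω+βω = 0·1+2·0+5·1 ≡ 1  ⇒  (a,b)_2 = -1.
|Ram(-12155, 7854)| = 4, even; anisotropic at {2, 11, 13, 17}.

[2, 11, 13, 17]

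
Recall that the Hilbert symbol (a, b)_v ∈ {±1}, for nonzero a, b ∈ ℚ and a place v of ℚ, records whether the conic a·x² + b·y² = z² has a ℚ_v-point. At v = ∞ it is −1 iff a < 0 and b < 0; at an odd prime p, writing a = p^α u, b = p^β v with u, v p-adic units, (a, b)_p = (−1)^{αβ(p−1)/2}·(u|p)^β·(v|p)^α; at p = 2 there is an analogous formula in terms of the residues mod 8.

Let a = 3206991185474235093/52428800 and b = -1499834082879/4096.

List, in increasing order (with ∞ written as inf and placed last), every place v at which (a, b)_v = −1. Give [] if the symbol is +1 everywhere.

[11, 17]

(a, b) ≡ (11594, -551) mod (ℚ^×)²; places V = {2, 3, 5, 11, 17, 19, 29, 31, ∞}.
(a,b)_17: α=3, u≡1; β=2, v≡6 (mod 17); (1|17)=+1, (6|17)=-1; sign (−1)^0·+1^2·-1^3 = -1.
(a,b)_5: α=-2, u≡4; β=0, v≡1 (mod 5); (4|5)=+1, (1|5)=+1; sign (−1)^0·+1^0·+1^-2 = +1.
(a,b)_3: α=8, u≡2; β=4, v≡1 (mod 3); (2|3)=-1, (1|3)=+1; sign (−1)^0·-1^4·+1^8 = +1.
(a,b)_11: α=1, u≡1; β=2, v≡10 (mod 11); (1|11)=+1, (10|11)=-1; sign (−1)^0·+1^2·-1^1 = -1.
(a,b)_∞: sgn(11594)=+, sgn(-551)=−, so +1.
(a,b)_2: α=-21, β=-12; u≡5, v≡1 (mod 8); ε(u)ε(v)=0·0, αω(v)=-21·0, βω(u)=-12·1; sum ≡ 0  ⇒  +1.
(a,b)_31: α=3, u≡10; β=2, v≡10 (mod 31); (10|31)=+1, (10|31)=+1; sign (−1)^0·+1^2·+1^3 = +1.
(a,b)_19: α=2, u≡17; β=1, v≡6 (mod 19); (17|19)=+1, (6|19)=+1; sign (−1)^0·+1^1·+1^2 = +1.
(a,b)_29: α=2, u≡1; β=1, v≡14 (mod 29); (1|29)=+1, (14|29)=-1; sign (−1)^0·+1^1·-1^2 = +1.
Ram(11594, -551) = {11, 17}; no ℚ_11-point on the conic.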